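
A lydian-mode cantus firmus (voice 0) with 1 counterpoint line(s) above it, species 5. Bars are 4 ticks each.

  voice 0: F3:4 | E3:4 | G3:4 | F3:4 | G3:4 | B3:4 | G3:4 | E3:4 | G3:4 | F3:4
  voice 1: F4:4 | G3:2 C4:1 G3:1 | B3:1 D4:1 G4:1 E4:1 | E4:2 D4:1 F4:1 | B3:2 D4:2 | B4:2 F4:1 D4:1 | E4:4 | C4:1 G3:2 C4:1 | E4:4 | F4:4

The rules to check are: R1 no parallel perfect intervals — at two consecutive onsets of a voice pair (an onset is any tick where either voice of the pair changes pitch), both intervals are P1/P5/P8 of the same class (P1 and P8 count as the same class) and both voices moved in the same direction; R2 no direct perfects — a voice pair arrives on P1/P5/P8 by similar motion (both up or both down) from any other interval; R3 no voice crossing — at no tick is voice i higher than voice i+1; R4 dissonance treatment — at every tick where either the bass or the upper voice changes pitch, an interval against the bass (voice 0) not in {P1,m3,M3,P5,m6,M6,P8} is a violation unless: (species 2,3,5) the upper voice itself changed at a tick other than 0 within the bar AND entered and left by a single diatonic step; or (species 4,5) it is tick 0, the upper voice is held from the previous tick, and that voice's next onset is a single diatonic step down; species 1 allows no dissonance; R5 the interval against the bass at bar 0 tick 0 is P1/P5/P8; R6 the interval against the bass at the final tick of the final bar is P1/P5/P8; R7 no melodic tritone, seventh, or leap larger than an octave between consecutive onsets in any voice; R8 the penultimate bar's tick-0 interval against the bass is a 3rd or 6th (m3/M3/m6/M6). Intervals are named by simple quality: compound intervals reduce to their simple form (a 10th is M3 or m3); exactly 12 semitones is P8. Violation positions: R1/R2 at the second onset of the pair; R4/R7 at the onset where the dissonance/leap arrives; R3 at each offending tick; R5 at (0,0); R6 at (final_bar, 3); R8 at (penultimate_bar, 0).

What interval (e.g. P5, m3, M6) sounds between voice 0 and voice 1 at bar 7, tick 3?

voice 0=E3 voice 1=C4 -> m6

m6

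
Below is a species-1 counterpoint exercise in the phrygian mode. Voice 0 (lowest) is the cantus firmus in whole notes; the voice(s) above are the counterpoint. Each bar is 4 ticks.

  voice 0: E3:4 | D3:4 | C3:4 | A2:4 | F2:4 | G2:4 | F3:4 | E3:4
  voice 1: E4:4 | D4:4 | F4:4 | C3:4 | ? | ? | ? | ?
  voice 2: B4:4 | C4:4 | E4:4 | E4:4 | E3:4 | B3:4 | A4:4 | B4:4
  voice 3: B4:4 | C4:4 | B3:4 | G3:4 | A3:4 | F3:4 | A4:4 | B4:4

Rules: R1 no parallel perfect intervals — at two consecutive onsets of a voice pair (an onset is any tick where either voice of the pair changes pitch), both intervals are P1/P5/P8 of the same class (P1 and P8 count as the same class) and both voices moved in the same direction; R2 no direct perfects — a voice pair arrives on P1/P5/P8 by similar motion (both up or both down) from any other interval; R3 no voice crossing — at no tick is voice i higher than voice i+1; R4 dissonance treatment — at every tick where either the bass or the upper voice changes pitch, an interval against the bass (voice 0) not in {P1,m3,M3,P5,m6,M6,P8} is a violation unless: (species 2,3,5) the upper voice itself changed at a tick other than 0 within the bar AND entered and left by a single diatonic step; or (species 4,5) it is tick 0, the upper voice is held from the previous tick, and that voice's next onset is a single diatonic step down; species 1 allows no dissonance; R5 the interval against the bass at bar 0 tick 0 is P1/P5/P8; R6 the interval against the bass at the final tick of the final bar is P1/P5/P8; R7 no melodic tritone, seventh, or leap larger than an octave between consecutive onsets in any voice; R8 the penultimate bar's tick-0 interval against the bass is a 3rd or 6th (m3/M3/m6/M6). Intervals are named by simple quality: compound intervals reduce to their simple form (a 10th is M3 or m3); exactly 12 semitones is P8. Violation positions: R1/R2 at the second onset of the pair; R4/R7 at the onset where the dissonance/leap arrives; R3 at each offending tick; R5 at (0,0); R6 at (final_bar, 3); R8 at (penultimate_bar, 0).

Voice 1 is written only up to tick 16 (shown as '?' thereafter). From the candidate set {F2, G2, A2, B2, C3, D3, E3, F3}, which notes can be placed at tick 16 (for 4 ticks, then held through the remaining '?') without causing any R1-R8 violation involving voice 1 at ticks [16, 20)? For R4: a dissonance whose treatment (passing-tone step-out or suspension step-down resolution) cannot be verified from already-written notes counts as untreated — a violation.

{C3}

F2: violates R2
G2: violates R4
A2: violates R2
B2: violates R4
C3: legal
D3: violates R1
E3: violates R4
F3: violates R3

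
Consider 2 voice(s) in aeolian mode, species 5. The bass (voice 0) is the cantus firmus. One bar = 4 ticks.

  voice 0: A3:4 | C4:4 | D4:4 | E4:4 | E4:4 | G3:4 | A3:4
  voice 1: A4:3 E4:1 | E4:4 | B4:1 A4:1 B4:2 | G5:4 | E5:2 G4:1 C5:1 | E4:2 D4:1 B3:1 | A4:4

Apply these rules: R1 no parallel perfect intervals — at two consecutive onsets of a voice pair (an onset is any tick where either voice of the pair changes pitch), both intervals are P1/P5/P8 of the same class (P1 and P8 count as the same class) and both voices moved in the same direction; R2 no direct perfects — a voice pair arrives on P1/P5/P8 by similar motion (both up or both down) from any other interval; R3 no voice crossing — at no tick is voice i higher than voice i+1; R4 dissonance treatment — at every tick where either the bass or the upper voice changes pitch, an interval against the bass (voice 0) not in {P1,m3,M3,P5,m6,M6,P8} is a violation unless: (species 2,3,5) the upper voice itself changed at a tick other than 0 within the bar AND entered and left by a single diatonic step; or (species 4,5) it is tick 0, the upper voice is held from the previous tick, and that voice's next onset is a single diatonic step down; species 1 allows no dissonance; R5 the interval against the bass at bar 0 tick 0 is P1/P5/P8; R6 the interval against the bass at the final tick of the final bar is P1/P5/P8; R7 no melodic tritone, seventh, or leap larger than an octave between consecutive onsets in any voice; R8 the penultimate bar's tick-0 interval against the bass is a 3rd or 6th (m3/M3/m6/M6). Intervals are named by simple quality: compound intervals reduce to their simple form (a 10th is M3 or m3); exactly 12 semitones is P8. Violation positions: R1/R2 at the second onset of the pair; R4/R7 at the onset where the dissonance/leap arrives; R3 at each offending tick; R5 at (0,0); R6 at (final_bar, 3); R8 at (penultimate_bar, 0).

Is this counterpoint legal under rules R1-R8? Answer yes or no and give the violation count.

No (2 violations)

bar 0: v0=A3 v1=A4 (P8)
bar 1: v0=C4 v1=E4 (M3)
bar 2: v0=D4 v1=B4 (M6)
bar 3: v0=E4 v1=G5 (m3)
bar 4: v0=E4 v1=E5 (P8)
bar 5: v0=G3 v1=E4 (M6)
bar 6: v0=A3 v1=A4 (P8)
  R2 @ bar6.0: G3/B3 M3 -> A3/A4 P8 similar
  R7 @ bar6.0: B3->A4 leap 10st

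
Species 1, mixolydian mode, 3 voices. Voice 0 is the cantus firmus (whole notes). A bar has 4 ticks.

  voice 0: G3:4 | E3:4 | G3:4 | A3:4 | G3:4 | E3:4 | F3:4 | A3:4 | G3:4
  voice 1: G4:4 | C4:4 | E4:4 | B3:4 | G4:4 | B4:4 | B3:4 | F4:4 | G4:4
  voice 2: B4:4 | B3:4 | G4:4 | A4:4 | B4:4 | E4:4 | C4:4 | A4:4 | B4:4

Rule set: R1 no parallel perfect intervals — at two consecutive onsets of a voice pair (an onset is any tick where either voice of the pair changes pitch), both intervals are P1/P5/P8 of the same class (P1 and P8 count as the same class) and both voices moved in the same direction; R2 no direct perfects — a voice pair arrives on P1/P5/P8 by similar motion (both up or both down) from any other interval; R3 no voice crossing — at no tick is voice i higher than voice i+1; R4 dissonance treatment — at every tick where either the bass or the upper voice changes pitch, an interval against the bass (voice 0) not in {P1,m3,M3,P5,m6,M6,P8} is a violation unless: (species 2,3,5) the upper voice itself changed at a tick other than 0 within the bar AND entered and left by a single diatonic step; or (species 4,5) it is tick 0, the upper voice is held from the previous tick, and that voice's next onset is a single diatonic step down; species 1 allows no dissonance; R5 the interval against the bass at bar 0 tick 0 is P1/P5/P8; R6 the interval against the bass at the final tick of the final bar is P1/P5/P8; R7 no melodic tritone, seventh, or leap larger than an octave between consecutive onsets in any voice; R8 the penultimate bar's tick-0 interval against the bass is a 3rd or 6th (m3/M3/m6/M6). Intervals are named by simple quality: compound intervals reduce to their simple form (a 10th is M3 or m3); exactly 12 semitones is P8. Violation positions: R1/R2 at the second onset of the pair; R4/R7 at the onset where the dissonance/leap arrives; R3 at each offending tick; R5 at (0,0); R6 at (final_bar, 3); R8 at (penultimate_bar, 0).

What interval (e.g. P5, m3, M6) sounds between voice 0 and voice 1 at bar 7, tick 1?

m6

voice 0=A3 voice 1=F4 -> m6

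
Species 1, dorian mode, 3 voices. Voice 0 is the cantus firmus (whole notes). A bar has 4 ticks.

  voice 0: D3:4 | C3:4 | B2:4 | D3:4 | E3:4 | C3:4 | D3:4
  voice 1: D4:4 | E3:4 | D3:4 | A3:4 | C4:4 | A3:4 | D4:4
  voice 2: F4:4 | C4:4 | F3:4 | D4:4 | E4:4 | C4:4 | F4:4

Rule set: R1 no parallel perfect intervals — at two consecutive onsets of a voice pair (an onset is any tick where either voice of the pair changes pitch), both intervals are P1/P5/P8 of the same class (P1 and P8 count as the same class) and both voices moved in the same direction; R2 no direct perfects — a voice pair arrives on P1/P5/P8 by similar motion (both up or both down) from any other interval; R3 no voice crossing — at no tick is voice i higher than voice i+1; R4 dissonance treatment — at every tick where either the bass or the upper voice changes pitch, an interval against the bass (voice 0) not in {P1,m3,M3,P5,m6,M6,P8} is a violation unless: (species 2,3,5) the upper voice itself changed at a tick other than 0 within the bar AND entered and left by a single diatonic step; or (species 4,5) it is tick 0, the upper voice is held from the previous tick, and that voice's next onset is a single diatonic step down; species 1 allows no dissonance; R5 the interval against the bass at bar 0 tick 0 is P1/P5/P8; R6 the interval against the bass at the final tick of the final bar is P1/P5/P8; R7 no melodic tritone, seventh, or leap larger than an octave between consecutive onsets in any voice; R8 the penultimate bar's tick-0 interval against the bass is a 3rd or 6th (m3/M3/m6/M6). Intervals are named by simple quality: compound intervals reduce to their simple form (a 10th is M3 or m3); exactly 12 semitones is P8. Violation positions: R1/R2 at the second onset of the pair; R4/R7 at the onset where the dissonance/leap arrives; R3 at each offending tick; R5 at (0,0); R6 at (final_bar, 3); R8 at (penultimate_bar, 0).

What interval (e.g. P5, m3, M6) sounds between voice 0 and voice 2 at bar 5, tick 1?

P8

voice 0=C3 voice 2=C4 -> P8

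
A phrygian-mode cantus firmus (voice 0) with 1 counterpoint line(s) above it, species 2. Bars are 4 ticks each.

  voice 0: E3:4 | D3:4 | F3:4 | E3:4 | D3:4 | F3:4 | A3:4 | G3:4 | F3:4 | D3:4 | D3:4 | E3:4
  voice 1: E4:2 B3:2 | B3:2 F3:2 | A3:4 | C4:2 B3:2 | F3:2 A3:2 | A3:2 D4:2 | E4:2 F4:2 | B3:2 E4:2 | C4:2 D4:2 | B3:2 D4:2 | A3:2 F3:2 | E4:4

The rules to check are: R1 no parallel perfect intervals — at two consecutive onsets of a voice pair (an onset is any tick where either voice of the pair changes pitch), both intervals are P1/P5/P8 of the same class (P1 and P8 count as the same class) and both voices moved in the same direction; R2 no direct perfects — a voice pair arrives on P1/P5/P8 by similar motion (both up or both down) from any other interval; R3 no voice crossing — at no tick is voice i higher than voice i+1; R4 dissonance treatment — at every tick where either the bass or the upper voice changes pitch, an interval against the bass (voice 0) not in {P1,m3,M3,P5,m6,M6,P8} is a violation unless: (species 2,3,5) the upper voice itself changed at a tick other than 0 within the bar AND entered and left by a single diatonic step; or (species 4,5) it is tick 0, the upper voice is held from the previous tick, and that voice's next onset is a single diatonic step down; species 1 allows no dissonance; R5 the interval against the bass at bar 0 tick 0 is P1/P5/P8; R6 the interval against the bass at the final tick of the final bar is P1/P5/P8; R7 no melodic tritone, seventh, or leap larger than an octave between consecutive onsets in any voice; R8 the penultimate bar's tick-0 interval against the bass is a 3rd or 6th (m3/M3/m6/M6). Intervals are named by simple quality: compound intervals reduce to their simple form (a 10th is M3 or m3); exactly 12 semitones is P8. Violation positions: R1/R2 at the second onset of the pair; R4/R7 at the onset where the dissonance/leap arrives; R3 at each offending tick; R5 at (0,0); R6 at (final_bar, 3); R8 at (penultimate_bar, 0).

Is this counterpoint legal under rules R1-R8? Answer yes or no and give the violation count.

No (8 violations)

bar 0: v0=E3 v1=E4 (P8)
bar 1: v0=D3 v1=B3 (M6)
bar 2: v0=F3 v1=A3 (M3)
bar 3: v0=E3 v1=C4 (m6)
bar 4: v0=D3 v1=F3 (m3)
bar 5: v0=F3 v1=A3 (M3)
bar 6: v0=A3 v1=E4 (P5)
bar 7: v0=G3 v1=B3 (M3)
bar 8: v0=F3 v1=C4 (P5)
bar 9: v0=D3 v1=B3 (M6)
bar 10: v0=D3 v1=A3 (P5)
bar 11: v0=E3 v1=E4 (P8)
  R7 @ bar1.2: B3->F3 leap 6st
  R7 @ bar4.0: B3->F3 leap 6st
  R2 @ bar6.0: F3/D4 M6 -> A3/E4 P5 similar
  R7 @ bar7.0: F4->B3 leap 6st
  R2 @ bar8.0: G3/E4 M6 -> F3/C4 P5 similar
  R8 @ bar10.0: penult P5 not 3rd/6th
  R2 @ bar11.0: D3/F3 m3 -> E3/E4 P8 similar
  R7 @ bar11.0: F3->E4 leap 11st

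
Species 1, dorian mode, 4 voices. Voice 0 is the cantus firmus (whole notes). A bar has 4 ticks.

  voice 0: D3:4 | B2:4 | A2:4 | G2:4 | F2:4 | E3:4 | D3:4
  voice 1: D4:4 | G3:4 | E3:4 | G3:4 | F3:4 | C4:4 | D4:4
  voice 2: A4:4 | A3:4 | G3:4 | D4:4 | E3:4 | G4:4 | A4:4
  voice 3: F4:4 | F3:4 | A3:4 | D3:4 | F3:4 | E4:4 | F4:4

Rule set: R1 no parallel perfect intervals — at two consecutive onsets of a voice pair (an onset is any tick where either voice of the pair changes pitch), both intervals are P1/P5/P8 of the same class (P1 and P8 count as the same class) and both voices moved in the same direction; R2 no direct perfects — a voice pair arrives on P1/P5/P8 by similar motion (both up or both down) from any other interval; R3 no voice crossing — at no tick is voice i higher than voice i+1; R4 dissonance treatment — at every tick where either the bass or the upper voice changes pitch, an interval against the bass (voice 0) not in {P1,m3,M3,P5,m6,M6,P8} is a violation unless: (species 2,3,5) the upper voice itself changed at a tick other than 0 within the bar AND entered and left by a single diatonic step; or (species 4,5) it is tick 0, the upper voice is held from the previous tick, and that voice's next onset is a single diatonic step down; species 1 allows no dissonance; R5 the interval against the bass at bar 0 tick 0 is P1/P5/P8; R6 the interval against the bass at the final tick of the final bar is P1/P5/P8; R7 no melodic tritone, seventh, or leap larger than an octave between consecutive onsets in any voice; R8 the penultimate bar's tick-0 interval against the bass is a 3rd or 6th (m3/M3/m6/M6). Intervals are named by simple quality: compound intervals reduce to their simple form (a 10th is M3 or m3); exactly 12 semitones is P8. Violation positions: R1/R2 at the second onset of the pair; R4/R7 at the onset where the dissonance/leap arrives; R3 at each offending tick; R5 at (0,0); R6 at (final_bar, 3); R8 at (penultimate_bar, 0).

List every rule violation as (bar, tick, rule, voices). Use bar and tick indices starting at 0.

bar 0: v0=D3 v1=D4 v2=A4 v3=F4 downbeat m3
bar 1: v0=B2 v1=G3 v2=A3 v3=F3 downbeat TT
bar 2: v0=A2 v1=E3 v2=G3 v3=A3 downbeat P8
bar 3: v0=G2 v1=G3 v2=D4 v3=D3 downbeat P5
bar 4: v0=F2 v1=F3 v2=E3 v3=F3 downbeat P8
bar 5: v0=E3 v1=C4 v2=G4 v3=E4 downbeat P8
bar 6: v0=D3 v1=D4 v2=A4 v3=F4 downbeat m3
  -> R3 @ bar 0 tick 0 v(2, 3): A4 above F4
  -> R5 @ bar 0 tick 0 v(0, 3): opens on m3
  -> R3 @ bar 0 tick 1 v(2, 3): A4 above F4
  -> R3 @ bar 0 tick 2 v(2, 3): A4 above F4
  -> R3 @ bar 0 tick 3 v(2, 3): A4 above F4
  -> R3 @ bar 1 tick 0 v(2, 3): A3 above F3
  -> R4 @ bar 1 tick 0 v(0, 2): B2/A3 m7 untreated
  -> R4 @ bar 1 tick 0 v(0, 3): B2/F3 TT untreated
  -> R3 @ bar 1 tick 1 v(2, 3): A3 above F3
  -> R3 @ bar 1 tick 2 v(2, 3): A3 above F3
  -> R3 @ bar 1 tick 3 v(2, 3): A3 above F3
  -> R2 @ bar 2 tick 0 v(0, 1): B2/G3 m6 -> A2/E3 P5 similar
  -> R4 @ bar 2 tick 0 v(0, 2): A2/G3 m7 untreated
  -> R2 @ bar 3 tick 0 v(0, 3): A2/A3 P8 -> G2/D3 P5 similar
  -> R2 @ bar 3 tick 0 v(1, 2): E3/G3 m3 -> G3/D4 P5 similar
  -> R3 @ bar 3 tick 0 v(2, 3): D4 above D3
  -> R3 @ bar 3 tick 1 v(2, 3): D4 above D3
  -> R3 @ bar 3 tick 2 v(2, 3): D4 above D3
  -> R3 @ bar 3 tick 3 v(2, 3): D4 above D3
  -> R1 @ bar 4 tick 0 v(0, 1): G2/G3 P8 -> F2/F3 P8 similar
  -> R3 @ bar 4 tick 0 v(1, 2): F3 above E3
  -> R4 @ bar 4 tick 0 v(0, 2): F2/E3 M7 untreated
  -> R7 @ bar 4 tick 0 v(2,): D4->E3 leap 10st
  -> R3 @ bar 4 tick 1 v(1, 2): F3 above E3
  -> R3 @ bar 4 tick 2 v(1, 2): F3 above E3
  -> R3 @ bar 4 tick 3 v(1, 2): F3 above E3
  -> R1 @ bar 5 tick 0 v(0, 3): F2/F3 P8 -> E3/E4 P8 similar
  -> R2 @ bar 5 tick 0 v(1, 2): F3/E3 m2 -> C4/G4 P5 similar
  -> R3 @ bar 5 tick 0 v(2, 3): G4 above E4
  -> R7 @ bar 5 tick 0 v(0,): F2->E3 leap 11st
  -> R7 @ bar 5 tick 0 v(2,): E3->G4 leap 15st
  -> R7 @ bar 5 tick 0 v(3,): F3->E4 leap 11st
  -> R8 @ bar 5 tick 0 v(0, 3): penult P8 not 3rd/6th
  -> R3 @ bar 5 tick 1 v(2, 3): G4 above E4
  -> R3 @ bar 5 tick 2 v(2, 3): G4 above E4
  -> R3 @ bar 5 tick 3 v(2, 3): G4 above E4
  -> R1 @ bar 6 tick 0 v(1, 2): C4/G4 P5 -> D4/A4 P5 similar
  -> R3 @ bar 6 tick 0 v(2, 3): A4 above F4
  -> R3 @ bar 6 tick 1 v(2, 3): A4 above F4
  -> R3 @ bar 6 tick 2 v(2, 3): A4 above F4
  -> R3 @ bar 6 tick 3 v(2, 3): A4 above F4
  -> R6 @ bar 6 tick 3 v(0, 3): closes on m3

(0, 0, R3, (2, 3))
(0, 0, R5, (0, 3))
(0, 1, R3, (2, 3))
(0, 2, R3, (2, 3))
(0, 3, R3, (2, 3))
(1, 0, R3, (2, 3))
(1, 0, R4, (0, 2))
(1, 0, R4, (0, 3))
(1, 1, R3, (2, 3))
(1, 2, R3, (2, 3))
(1, 3, R3, (2, 3))
(2, 0, R2, (0, 1))
(2, 0, R4, (0, 2))
(3, 0, R2, (0, 3))
(3, 0, R2, (1, 2))
(3, 0, R3, (2, 3))
(3, 1, R3, (2, 3))
(3, 2, R3, (2, 3))
(3, 3, R3, (2, 3))
(4, 0, R1, (0, 1))
(4, 0, R3, (1, 2))
(4, 0, R4, (0, 2))
(4, 0, R7, (2,))
(4, 1, R3, (1, 2))
(4, 2, R3, (1, 2))
(4, 3, R3, (1, 2))
(5, 0, R1, (0, 3))
(5, 0, R2, (1, 2))
(5, 0, R3, (2, 3))
(5, 0, R7, (0,))
(5, 0, R7, (2,))
(5, 0, R7, (3,))
(5, 0, R8, (0, 3))
(5, 1, R3, (2, 3))
(5, 2, R3, (2, 3))
(5, 3, R3, (2, 3))
(6, 0, R1, (1, 2))
(6, 0, R3, (2, 3))
(6, 1, R3, (2, 3))
(6, 2, R3, (2, 3))
(6, 3, R3, (2, 3))
(6, 3, R6, (0, 3))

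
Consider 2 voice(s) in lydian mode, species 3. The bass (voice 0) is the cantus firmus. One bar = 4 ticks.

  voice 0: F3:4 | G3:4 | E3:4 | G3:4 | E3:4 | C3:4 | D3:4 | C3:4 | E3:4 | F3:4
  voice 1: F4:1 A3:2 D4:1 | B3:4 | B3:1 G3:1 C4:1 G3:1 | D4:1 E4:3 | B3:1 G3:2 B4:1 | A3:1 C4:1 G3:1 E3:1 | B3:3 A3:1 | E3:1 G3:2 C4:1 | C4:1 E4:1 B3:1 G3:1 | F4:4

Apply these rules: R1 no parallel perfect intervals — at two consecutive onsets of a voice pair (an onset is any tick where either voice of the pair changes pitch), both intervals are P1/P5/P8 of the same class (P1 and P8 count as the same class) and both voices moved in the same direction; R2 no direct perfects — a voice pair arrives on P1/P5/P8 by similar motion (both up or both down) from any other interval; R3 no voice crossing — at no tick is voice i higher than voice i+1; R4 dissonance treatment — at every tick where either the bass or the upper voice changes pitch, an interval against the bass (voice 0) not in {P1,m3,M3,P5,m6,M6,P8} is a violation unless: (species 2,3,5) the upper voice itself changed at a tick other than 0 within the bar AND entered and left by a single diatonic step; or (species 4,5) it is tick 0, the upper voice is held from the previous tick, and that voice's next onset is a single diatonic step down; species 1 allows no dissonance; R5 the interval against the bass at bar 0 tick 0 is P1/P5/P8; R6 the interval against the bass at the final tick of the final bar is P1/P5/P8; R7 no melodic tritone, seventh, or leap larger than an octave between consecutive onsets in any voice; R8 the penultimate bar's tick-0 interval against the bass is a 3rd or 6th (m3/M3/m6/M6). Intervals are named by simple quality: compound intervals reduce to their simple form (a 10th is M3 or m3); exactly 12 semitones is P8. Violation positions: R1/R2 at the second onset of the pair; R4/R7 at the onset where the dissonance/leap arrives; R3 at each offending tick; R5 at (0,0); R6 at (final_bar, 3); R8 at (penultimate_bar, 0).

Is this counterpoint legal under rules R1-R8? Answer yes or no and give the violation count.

bar 0: v0=F3 v1=F4 (P8)
bar 1: v0=G3 v1=B3 (M3)
bar 2: v0=E3 v1=B3 (P5)
bar 3: v0=G3 v1=D4 (P5)
bar 4: v0=E3 v1=B3 (P5)
bar 5: v0=C3 v1=A3 (M6)
bar 6: v0=D3 v1=B3 (M6)
bar 7: v0=C3 v1=E3 (M3)
bar 8: v0=E3 v1=C4 (m6)
bar 9: v0=F3 v1=F4 (P8)
  R2 @ bar3.0: E3/G3 m3 -> G3/D4 P5 similar
  R2 @ bar4.0: G3/E4 M6 -> E3/B3 P5 similar
  R7 @ bar4.3: G3->B4 leap 16st
  R7 @ bar5.0: B4->A3 leap 14st
  R2 @ bar9.0: E3/G3 m3 -> F3/F4 P8 similar
  R7 @ bar9.0: G3->F4 leap 10st

No (6 violations)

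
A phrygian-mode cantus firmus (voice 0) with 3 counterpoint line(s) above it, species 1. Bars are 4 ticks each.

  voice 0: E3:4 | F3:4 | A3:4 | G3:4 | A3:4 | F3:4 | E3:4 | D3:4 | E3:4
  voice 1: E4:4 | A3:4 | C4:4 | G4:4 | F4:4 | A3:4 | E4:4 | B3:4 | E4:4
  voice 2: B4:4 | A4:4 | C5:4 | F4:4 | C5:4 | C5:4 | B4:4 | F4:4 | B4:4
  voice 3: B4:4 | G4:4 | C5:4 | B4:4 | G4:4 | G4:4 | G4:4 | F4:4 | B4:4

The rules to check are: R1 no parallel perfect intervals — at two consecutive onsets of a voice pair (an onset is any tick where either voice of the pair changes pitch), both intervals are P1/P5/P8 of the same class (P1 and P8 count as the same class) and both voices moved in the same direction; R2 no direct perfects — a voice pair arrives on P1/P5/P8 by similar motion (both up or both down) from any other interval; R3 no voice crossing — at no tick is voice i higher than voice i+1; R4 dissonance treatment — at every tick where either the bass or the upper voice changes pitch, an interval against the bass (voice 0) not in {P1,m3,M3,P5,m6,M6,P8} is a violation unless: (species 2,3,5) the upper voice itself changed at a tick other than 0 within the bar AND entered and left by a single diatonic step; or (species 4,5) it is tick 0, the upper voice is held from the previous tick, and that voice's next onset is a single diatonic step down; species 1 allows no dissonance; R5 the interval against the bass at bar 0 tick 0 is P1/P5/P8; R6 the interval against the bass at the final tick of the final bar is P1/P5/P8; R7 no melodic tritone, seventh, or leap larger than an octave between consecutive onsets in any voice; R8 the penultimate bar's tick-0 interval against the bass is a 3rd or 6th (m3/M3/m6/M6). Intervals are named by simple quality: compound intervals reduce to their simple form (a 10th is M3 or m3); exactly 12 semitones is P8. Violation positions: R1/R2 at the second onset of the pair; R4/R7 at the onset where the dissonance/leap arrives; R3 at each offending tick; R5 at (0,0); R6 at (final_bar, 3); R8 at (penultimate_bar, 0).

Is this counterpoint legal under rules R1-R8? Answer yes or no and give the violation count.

bar 0: v0=E3 v1=E4 v2=B4 v3=B4 (P5)
bar 1: v0=F3 v1=A3 v2=A4 v3=G4 (M2)
bar 2: v0=A3 v1=C4 v2=C5 v3=C5 (m3)
bar 3: v0=G3 v1=G4 v2=F4 v3=B4 (M3)
bar 4: v0=A3 v1=F4 v2=C5 v3=G4 (m7)
bar 5: v0=F3 v1=A3 v2=C5 v3=G4 (M2)
bar 6: v0=E3 v1=E4 v2=B4 v3=G4 (m3)
bar 7: v0=D3 v1=B3 v2=F4 v3=F4 (m3)
bar 8: v0=E3 v1=E4 v2=B4 v3=B4 (P5)
  R2 @ bar1.0: E4/B4 P5 -> A3/A4 P8 similar
  R3 @ bar1.0: A4 above G4
  R4 @ bar1.0: F3/G4 M2 untreated
  R3 @ bar1.1: A4 above G4
  R3 @ bar1.2: A4 above G4
  R3 @ bar1.3: A4 above G4
  R1 @ bar2.0: A3/A4 P8 -> C4/C5 P8 similar
  R2 @ bar2.0: A3/G4 m7 -> C4/C5 P8 similar
  R2 @ bar2.0: A4/G4 M2 -> C5/C5 P1 similar
  R3 @ bar3.0: G4 above F4
  R4 @ bar3.0: G3/F4 m7 untreated
  R3 @ bar3.1: G4 above F4
  R3 @ bar3.2: G4 above F4
  R3 @ bar3.3: G4 above F4
  R3 @ bar4.0: C5 above G4
  R4 @ bar4.0: A3/G4 m7 untreated
  R3 @ bar4.1: C5 above G4
  R3 @ bar4.2: C5 above G4
  R3 @ bar4.3: C5 above G4
  R3 @ bar5.0: C5 above G4
  R4 @ bar5.0: F3/G4 M2 untreated
  R3 @ bar5.1: C5 above G4
  R3 @ bar5.2: C5 above G4
  R3 @ bar5.3: C5 above G4
  R1 @ bar6.0: F3/C5 P5 -> E3/B4 P5 similar
  R3 @ bar6.0: B4 above G4
  R3 @ bar6.1: B4 above G4
  R3 @ bar6.2: B4 above G4
  R3 @ bar6.3: B4 above G4
  R2 @ bar7.0: B4/G4 M3 -> F4/F4 P1 similar
  R7 @ bar7.0: B4->F4 leap 6st
  R1 @ bar8.0: F4/F4 P1 -> B4/B4 P1 similar
  R2 @ bar8.0: D3/B3 M6 -> E3/E4 P8 similar
  R2 @ bar8.0: D3/F4 m3 -> E3/B4 P5 similar
  R2 @ bar8.0: D3/F4 m3 -> E3/B4 P5 similar
  R2 @ bar8.0: B3/F4 TT -> E4/B4 P5 similar
  R2 @ bar8.0: B3/F4 TT -> E4/B4 P5 similar
  R7 @ bar8.0: F4->B4 leap 6st
  R7 @ bar8.0: F4->B4 leap 6st

No (39 violations)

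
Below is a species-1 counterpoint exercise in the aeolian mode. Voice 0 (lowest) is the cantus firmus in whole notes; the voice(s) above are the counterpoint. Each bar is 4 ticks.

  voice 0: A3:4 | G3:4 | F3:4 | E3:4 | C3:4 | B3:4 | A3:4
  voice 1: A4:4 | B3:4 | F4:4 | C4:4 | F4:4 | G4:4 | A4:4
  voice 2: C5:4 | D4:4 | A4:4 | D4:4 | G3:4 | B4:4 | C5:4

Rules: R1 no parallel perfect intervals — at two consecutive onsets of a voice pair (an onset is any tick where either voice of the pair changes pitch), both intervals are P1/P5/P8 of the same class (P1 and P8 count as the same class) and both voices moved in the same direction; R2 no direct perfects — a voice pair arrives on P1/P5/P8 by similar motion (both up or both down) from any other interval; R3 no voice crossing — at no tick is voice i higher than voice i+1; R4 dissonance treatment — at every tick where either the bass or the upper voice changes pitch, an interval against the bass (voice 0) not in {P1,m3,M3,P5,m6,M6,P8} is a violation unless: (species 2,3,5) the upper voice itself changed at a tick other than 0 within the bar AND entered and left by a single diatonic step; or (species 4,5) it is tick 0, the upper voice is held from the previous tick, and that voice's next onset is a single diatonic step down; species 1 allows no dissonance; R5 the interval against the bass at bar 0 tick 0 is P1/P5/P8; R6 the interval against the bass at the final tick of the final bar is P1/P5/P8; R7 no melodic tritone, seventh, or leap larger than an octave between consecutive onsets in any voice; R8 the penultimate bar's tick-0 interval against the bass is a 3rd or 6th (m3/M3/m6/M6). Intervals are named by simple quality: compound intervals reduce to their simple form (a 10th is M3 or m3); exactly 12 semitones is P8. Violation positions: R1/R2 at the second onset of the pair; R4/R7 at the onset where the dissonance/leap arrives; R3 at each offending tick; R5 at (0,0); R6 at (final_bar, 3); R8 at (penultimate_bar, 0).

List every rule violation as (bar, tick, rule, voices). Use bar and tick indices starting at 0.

(0, 0, R5, (0, 2))
(1, 0, R2, (0, 2))
(1, 0, R7, (1,))
(1, 0, R7, (2,))
(2, 0, R7, (1,))
(3, 0, R4, (0, 2))
(4, 0, R2, (0, 2))
(4, 0, R3, (1, 2))
(4, 0, R4, (0, 1))
(4, 1, R3, (1, 2))
(4, 2, R3, (1, 2))
(4, 3, R3, (1, 2))
(5, 0, R2, (0, 2))
(5, 0, R7, (0,))
(5, 0, R7, (2,))
(5, 0, R8, (0, 2))
(6, 3, R6, (0, 2))

bar 0: v0=A3 v1=A4 v2=C5 downbeat m3
bar 1: v0=G3 v1=B3 v2=D4 downbeat P5
bar 2: v0=F3 v1=F4 v2=A4 downbeat M3
bar 3: v0=E3 v1=C4 v2=D4 downbeat m7
bar 4: v0=C3 v1=F4 v2=G3 downbeat P5
bar 5: v0=B3 v1=G4 v2=B4 downbeat P8
bar 6: v0=A3 v1=A4 v2=C5 downbeat m3
  -> R5 @ bar 0 tick 0 v(0, 2): opens on m3
  -> R2 @ bar 1 tick 0 v(0, 2): A3/C5 m3 -> G3/D4 P5 similar
  -> R7 @ bar 1 tick 0 v(1,): A4->B3 leap 10st
  -> R7 @ bar 1 tick 0 v(2,): C5->D4 leap 10st
  -> R7 @ bar 2 tick 0 v(1,): B3->F4 leap 6st
  -> R4 @ bar 3 tick 0 v(0, 2): E3/D4 m7 untreated
  -> R2 @ bar 4 tick 0 v(0, 2): E3/D4 m7 -> C3/G3 P5 similar
  -> R3 @ bar 4 tick 0 v(1, 2): F4 above G3
  -> R4 @ bar 4 tick 0 v(0, 1): C3/F4 P4 untreated
  -> R3 @ bar 4 tick 1 v(1, 2): F4 above G3
  -> R3 @ bar 4 tick 2 v(1, 2): F4 above G3
  -> R3 @ bar 4 tick 3 v(1, 2): F4 above G3
  -> R2 @ bar 5 tick 0 v(0, 2): C3/G3 P5 -> B3/B4 P8 similar
  -> R7 @ bar 5 tick 0 v(0,): C3->B3 leap 11st
  -> R7 @ bar 5 tick 0 v(2,): G3->B4 leap 16st
  -> R8 @ bar 5 tick 0 v(0, 2): penult P8 not 3rd/6th
  -> R6 @ bar 6 tick 3 v(0, 2): closes on m3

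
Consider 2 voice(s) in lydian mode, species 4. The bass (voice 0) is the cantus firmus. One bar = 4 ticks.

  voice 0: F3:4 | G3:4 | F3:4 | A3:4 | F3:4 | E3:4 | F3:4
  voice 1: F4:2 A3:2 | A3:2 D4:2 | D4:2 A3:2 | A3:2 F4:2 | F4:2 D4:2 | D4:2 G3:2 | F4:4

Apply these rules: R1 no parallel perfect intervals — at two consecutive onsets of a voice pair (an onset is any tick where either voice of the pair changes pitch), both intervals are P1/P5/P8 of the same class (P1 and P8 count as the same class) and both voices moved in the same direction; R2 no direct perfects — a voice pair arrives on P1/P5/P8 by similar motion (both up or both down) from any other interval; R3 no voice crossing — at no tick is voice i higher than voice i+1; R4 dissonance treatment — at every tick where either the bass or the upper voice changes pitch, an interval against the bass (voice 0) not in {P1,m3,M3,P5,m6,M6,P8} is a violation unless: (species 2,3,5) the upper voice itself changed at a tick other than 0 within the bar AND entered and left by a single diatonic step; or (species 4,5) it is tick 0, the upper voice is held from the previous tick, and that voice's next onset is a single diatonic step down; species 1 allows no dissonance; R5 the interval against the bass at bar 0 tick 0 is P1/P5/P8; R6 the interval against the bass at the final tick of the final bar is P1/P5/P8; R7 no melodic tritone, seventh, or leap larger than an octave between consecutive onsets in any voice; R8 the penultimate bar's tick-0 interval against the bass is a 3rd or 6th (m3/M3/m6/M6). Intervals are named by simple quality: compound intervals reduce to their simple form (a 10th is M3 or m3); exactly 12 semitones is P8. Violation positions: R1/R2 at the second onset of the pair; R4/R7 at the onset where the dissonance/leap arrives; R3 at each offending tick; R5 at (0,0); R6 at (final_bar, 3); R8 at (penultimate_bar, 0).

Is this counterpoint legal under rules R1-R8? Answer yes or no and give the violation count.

bar 0: v0=F3 v1=F4 (P8)
bar 1: v0=G3 v1=A3 (M2)
bar 2: v0=F3 v1=D4 (M6)
bar 3: v0=A3 v1=A3 (P1)
bar 4: v0=F3 v1=F4 (P8)
bar 5: v0=E3 v1=D4 (m7)
bar 6: v0=F3 v1=F4 (P8)
  R4 @ bar1.0: G3/A3 M2 untreated
  R4 @ bar5.0: E3/D4 m7 untreated
  R8 @ bar5.0: penult m7 not 3rd/6th
  R2 @ bar6.0: E3/G3 m3 -> F3/F4 P8 similar
  R7 @ bar6.0: G3->F4 leap 10st

No (5 violations)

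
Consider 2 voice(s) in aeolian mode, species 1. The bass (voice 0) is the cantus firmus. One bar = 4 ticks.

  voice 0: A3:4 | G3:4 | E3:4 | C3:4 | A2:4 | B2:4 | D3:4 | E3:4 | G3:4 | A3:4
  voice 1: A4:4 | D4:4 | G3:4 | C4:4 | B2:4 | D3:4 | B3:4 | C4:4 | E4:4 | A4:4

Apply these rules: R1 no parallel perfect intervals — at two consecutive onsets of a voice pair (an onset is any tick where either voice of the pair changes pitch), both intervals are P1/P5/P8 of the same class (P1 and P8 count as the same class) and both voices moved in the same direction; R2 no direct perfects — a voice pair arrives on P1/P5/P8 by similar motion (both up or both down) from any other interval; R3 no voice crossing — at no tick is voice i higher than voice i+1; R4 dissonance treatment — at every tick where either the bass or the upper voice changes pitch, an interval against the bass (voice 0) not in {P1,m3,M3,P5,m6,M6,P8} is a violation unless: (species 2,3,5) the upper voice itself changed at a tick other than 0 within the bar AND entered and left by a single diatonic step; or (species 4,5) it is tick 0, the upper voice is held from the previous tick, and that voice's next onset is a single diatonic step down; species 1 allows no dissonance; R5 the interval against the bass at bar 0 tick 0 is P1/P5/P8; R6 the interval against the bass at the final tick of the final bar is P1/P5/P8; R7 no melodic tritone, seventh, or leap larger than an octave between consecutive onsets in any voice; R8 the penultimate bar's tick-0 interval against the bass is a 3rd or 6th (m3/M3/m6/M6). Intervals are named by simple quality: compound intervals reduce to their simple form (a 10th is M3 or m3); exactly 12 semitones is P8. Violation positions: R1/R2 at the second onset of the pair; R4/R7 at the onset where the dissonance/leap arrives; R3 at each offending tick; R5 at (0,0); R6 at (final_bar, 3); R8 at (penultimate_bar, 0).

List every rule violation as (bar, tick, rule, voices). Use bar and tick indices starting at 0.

(1, 0, R2, (0, 1))
(4, 0, R4, (0, 1))
(4, 0, R7, (1,))
(9, 0, R2, (0, 1))

bar 0: v0=A3 v1=A4 downbeat P8
bar 1: v0=G3 v1=D4 downbeat P5
bar 2: v0=E3 v1=G3 downbeat m3
bar 3: v0=C3 v1=C4 downbeat P8
bar 4: v0=A2 v1=B2 downbeat M2
bar 5: v0=B2 v1=D3 downbeat m3
bar 6: v0=D3 v1=B3 downbeat M6
bar 7: v0=E3 v1=C4 downbeat m6
bar 8: v0=G3 v1=E4 downbeat M6
bar 9: v0=A3 v1=A4 downbeat P8
  -> R2 @ bar 1 tick 0 v(0, 1): A3/A4 P8 -> G3/D4 P5 similar
  -> R4 @ bar 4 tick 0 v(0, 1): A2/B2 M2 untreated
  -> R7 @ bar 4 tick 0 v(1,): C4->B2 leap 13st
  -> R2 @ bar 9 tick 0 v(0, 1): G3/E4 M6 -> A3/A4 P8 similar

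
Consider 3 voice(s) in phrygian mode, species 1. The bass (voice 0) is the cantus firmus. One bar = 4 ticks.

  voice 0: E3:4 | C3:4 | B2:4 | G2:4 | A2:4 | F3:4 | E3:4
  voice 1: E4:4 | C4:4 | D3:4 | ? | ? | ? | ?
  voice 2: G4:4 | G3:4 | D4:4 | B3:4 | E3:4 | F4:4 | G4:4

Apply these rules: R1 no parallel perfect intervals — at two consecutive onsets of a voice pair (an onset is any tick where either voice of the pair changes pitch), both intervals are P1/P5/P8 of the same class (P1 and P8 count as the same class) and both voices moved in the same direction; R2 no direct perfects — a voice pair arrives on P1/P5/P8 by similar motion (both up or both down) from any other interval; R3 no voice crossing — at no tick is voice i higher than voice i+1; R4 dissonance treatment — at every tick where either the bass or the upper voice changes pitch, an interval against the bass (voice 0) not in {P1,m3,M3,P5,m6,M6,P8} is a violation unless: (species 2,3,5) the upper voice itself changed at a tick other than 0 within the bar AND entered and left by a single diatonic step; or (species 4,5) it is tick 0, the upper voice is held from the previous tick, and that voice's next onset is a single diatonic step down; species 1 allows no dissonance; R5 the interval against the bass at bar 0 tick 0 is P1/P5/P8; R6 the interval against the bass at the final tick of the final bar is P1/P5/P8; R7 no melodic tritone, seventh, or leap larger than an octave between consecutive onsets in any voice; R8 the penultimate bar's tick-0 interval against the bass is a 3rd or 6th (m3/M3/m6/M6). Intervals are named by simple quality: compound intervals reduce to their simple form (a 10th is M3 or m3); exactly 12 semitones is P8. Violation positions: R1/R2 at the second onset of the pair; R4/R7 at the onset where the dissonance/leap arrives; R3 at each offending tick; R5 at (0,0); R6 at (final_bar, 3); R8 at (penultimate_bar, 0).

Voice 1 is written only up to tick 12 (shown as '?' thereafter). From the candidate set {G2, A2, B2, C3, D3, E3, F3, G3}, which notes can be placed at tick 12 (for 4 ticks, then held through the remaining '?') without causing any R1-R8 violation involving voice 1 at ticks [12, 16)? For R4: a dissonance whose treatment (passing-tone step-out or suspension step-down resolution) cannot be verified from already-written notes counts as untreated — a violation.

{D3, E3, G3}

G2: violates R2
A2: violates R4
B2: violates R1
C3: violates R4
D3: legal
E3: legal
F3: violates R4
G3: legal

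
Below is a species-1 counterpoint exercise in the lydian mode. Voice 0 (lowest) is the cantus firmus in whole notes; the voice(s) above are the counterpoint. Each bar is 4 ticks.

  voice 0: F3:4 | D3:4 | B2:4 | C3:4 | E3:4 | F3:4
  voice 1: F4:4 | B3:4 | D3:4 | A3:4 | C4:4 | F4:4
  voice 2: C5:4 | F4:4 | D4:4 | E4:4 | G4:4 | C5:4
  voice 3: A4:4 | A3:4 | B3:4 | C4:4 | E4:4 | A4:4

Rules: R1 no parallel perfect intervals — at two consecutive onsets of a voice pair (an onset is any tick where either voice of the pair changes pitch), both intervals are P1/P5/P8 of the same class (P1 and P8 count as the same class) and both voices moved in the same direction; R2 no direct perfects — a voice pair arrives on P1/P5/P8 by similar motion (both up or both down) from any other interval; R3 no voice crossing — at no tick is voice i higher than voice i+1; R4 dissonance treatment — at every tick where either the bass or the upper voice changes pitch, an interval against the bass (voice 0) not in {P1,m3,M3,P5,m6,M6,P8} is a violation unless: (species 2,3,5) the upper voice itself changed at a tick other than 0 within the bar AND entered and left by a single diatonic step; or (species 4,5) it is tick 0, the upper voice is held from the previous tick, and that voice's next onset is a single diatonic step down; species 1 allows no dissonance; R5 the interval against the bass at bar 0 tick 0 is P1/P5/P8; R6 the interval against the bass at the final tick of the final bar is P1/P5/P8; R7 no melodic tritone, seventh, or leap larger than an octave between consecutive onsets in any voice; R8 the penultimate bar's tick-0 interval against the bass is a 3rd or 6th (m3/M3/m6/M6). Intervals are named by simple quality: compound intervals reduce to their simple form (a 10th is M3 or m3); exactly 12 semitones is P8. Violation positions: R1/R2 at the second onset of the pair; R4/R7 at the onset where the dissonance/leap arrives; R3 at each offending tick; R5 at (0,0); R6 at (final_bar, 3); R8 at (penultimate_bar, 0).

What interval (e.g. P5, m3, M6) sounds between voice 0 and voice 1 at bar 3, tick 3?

voice 0=C3 voice 1=A3 -> M6

M6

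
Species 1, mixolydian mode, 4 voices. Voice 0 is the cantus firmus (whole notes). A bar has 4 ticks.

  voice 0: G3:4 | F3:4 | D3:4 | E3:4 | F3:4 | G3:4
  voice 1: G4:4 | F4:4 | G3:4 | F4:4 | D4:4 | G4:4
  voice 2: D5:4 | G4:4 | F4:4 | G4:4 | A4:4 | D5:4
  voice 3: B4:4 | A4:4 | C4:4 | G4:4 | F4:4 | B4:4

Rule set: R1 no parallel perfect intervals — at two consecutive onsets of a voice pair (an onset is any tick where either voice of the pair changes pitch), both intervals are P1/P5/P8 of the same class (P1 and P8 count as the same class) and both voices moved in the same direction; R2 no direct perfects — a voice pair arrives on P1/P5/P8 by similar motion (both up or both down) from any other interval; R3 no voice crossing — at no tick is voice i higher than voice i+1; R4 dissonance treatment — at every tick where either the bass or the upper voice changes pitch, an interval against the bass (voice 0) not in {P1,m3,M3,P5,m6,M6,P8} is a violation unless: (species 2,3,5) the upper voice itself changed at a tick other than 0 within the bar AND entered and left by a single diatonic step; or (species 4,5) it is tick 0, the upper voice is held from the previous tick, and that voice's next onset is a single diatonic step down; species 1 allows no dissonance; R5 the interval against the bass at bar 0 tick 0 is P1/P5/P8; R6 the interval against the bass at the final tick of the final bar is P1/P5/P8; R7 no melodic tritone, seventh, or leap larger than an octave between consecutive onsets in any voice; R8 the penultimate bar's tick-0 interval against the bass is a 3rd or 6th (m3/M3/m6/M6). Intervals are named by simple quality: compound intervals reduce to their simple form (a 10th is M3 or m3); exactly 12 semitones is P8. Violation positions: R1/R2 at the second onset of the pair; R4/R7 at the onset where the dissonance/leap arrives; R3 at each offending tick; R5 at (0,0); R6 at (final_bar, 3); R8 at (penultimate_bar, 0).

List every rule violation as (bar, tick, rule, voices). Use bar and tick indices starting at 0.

(0, 0, R3, (2, 3))
(0, 0, R5, (0, 3))
(0, 1, R3, (2, 3))
(0, 2, R3, (2, 3))
(0, 3, R3, (2, 3))
(1, 0, R1, (0, 1))
(1, 0, R4, (0, 2))
(2, 0, R3, (2, 3))
(2, 0, R4, (0, 1))
(2, 0, R4, (0, 3))
(2, 0, R7, (1,))
(2, 1, R3, (2, 3))
(2, 2, R3, (2, 3))
(2, 3, R3, (2, 3))
(3, 0, R2, (2, 3))
(3, 0, R4, (0, 1))
(3, 0, R7, (1,))
(4, 0, R3, (2, 3))
(4, 0, R8, (0, 3))
(4, 1, R3, (2, 3))
(4, 2, R3, (2, 3))
(4, 3, R3, (2, 3))
(5, 0, R1, (1, 2))
(5, 0, R2, (0, 1))
(5, 0, R2, (0, 2))
(5, 0, R3, (2, 3))
(5, 0, R7, (3,))
(5, 1, R3, (2, 3))
(5, 2, R3, (2, 3))
(5, 3, R3, (2, 3))
(5, 3, R6, (0, 3))

bar 0: v0=G3 v1=G4 v2=D5 v3=B4 downbeat M3
bar 1: v0=F3 v1=F4 v2=G4 v3=A4 downbeat M3
bar 2: v0=D3 v1=G3 v2=F4 v3=C4 downbeat m7
bar 3: v0=E3 v1=F4 v2=G4 v3=G4 downbeat m3
bar 4: v0=F3 v1=D4 v2=A4 v3=F4 downbeat P8
bar 5: v0=G3 v1=G4 v2=D5 v3=B4 downbeat M3
  -> R3 @ bar 0 tick 0 v(2, 3): D5 above B4
  -> R5 @ bar 0 tick 0 v(0, 3): opens on M3
  -> R3 @ bar 0 tick 1 v(2, 3): D5 above B4
  -> R3 @ bar 0 tick 2 v(2, 3): D5 above B4
  -> R3 @ bar 0 tick 3 v(2, 3): D5 above B4
  -> R1 @ bar 1 tick 0 v(0, 1): G3/G4 P8 -> F3/F4 P8 similar
  -> R4 @ bar 1 tick 0 v(0, 2): F3/G4 M2 untreated
  -> R3 @ bar 2 tick 0 v(2, 3): F4 above C4
  -> R4 @ bar 2 tick 0 v(0, 1): D3/G3 P4 untreated
  -> R4 @ bar 2 tick 0 v(0, 3): D3/C4 m7 untreated
  -> R7 @ bar 2 tick 0 v(1,): F4->G3 leap 10st
  -> R3 @ bar 2 tick 1 v(2, 3): F4 above C4
  -> R3 @ bar 2 tick 2 v(2, 3): F4 above C4
  -> R3 @ bar 2 tick 3 v(2, 3): F4 above C4
  -> R2 @ bar 3 tick 0 v(2, 3): F4/C4 P4 -> G4/G4 P1 similar
  -> R4 @ bar 3 tick 0 v(0, 1): E3/F4 m2 untreated
  -> R7 @ bar 3 tick 0 v(1,): G3->F4 leap 10st
  -> R3 @ bar 4 tick 0 v(2, 3): A4 above F4
  -> R8 @ bar 4 tick 0 v(0, 3): penult P8 not 3rd/6th
  -> R3 @ bar 4 tick 1 v(2, 3): A4 above F4
  -> R3 @ bar 4 tick 2 v(2, 3): A4 above F4
  -> R3 @ bar 4 tick 3 v(2, 3): A4 above F4
  -> R1 @ bar 5 tick 0 v(1, 2): D4/A4 P5 -> G4/D5 P5 similar
  -> R2 @ bar 5 tick 0 v(0, 1): F3/D4 M6 -> G3/G4 P8 similar
  -> R2 @ bar 5 tick 0 v(0, 2): F3/A4 M3 -> G3/D5 P5 similar
  -> R3 @ bar 5 tick 0 v(2, 3): D5 above B4
  -> R7 @ bar 5 tick 0 v(3,): F4->B4 leap 6st
  -> R3 @ bar 5 tick 1 v(2, 3): D5 above B4
  -> R3 @ bar 5 tick 2 v(2, 3): D5 above B4
  -> R3 @ bar 5 tick 3 v(2, 3): D5 above B4
  -> R6 @ bar 5 tick 3 v(0, 3): closes on M3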